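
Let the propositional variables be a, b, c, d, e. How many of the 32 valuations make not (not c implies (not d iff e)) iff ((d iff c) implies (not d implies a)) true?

8

Initial set: {T (not (not c implies (not d iff e)) iff ((d iff c) implies (not d implies a)))}.
T (not (not c implies (not d iff e)) iff ((d iff c) implies (not d implies a))): β-rule — branch into T not (not c implies (not d iff e)), T ((d iff c) implies (not d implies a))  //  F not (not c implies (not d iff e)), F ((d iff c) implies (not d implies a)).
  branch 1 (add T not (not c implies (not d iff e)), T ((d iff c) implies (not d implies a))):
    T not (not c implies (not d iff e)): α-rule — add T not c, F (not d iff e).
    T ((d iff c) implies (not d implies a)): β-rule — branch into F (d iff c)  //  T (not d implies a).
      branch 1.1 (add F (d iff c)):
        F (not d iff e): β-rule — branch into T not d, F e  //  F not d, T e.
          branch 1.1.1 (add T not d, F e):
            F (d iff c): β-rule — branch into T d, F c  //  F d, T c.
              branch 1.1.1.1 (add T d, F c):
                × closes — contains both d and not d.
              branch 1.1.1.2 (add F d, T c):
                × closes — contains both c and not c.
          branch 1.1.2 (add F not d, T e):
            F (d iff c): β-rule — branch into T d, F c  //  F d, T c.
              branch 1.1.2.1 (add T d, F c):
                ○ open, literals {c=0, d=1, e=1}.
              branch 1.1.2.2 (add F d, T c):
                × closes — contains both d and not d.
      branch 1.2 (add T (not d implies a)):
        F (not d iff e): β-rule — branch into T not d, F e  //  F not d, T e.
          branch 1.2.1 (add T not d, F e):
            T (not d implies a): β-rule — branch into F not d  //  T a.
              branch 1.2.1.1 (add F not d):
                × closes — contains both d and not d.
              branch 1.2.1.2 (add T a):
                ○ open, literals {a=1, c=0, d=0, e=0}.
          branch 1.2.2 (add F not d, T e):
            T (not d implies a): β-rule — branch into F not d  //  T a.
              branch 1.2.2.1 (add F not d):
                ○ open, literals {c=0, d=1, e=1}.
              branch 1.2.2.2 (add T a):
                ○ open, literals {a=1, c=0, d=1, e=1}.
  branch 2 (add F not (not c implies (not d iff e)), F ((d iff c) implies (not d implies a))):
    F ((d iff c) implies (not d implies a)): α-rule — add T (d iff c), F (not d implies a).
    F (not d implies a): α-rule — add T not d, F a.
    F not (not c implies (not d iff e)): β-rule — branch into F not c  //  T (not d iff e).
      branch 2.1 (add F not c):
        T (d iff c): β-rule — branch into T d, T c  //  F d, F c.
          branch 2.1.1 (add T d, T c):
            × closes — contains both d and not d.
          branch 2.1.2 (add F d, F c):
            × closes — contains both c and not c.
      branch 2.2 (add T (not d iff e)):
        T (d iff c): β-rule — branch into T d, T c  //  F d, F c.
          branch 2.2.1 (add T d, T c):
            × closes — contains both d and not d.
          branch 2.2.2 (add F d, F c):
            T (not d iff e): β-rule — branch into T not d, T e  //  F not d, F e.
              branch 2.2.2.1 (add T not d, T e):
                ○ open, literals {a=0, c=0, d=0, e=1}.
              branch 2.2.2.2 (add F not d, F e):
                × closes — contains both d and not d.
8 branches closed, 5 open.
Each open branch fixes some atoms; the unmentioned ones are free. Counting distinct full assignments: branch {c=0, d=1, e=1} (a, b) contributes 4 new; branch {a=1, c=0, d=0, e=0} (b) contributes 2 new; branch {c=0, d=1, e=1} (a, b) contributes 0 new; branch {a=1, c=0, d=1, e=1} (b) contributes 0 new; branch {a=0, c=0, d=0, e=1} (b) contributes 2 new. Total: 8.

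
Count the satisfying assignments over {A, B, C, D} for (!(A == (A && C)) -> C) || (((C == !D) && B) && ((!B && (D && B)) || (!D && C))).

12

Initial set: {((!(A == (A && C)) -> C) || (((C == !D) && B) && ((!B && (D && B)) || (!D && C))))}.
((!(A == (A && C)) -> C) || (((C == !D) && B) && ((!B && (D && B)) || (!D && C)))): β-rule — branch into (!(A == (A && C)) -> C)  //  (((C == !D) && B) && ((!B && (D && B)) || (!D && C))).
  branch 1 (add (!(A == (A && C)) -> C)):
    (!(A == (A && C)) -> C): β-rule — branch into !!(A == (A && C))  //  C.
      branch 1.1 (add !!(A == (A && C))):
        !!(A == (A && C)): β-rule — branch into A, (A && C)  //  !A, !(A && C).
          branch 1.1.1 (add A, (A && C)):
            (A && C): α-rule — add A, C.
            ○ open, literals {A=T, C=T}.
          branch 1.1.2 (add !A, !(A && C)):
            !(A && C): β-rule — branch into !A  //  !C.
              branch 1.1.2.1 (add !A):
                ○ open, literals {A=F}.
              branch 1.1.2.2 (add !C):
                ○ open, literals {A=F, C=F}.
      branch 1.2 (add C):
        ○ open, literals {C=T}.
  branch 2 (add (((C == !D) && B) && ((!B && (D && B)) || (!D && C)))):
    (((C == !D) && B) && ((!B && (D && B)) || (!D && C))): α-rule — add ((C == !D) && B), ((!B && (D && B)) || (!D && C)).
    ((C == !D) && B): α-rule — add (C == !D), B.
    ((!B && (D && B)) || (!D && C)): β-rule — branch into (!B && (D && B))  //  (!D && C).
      branch 2.1 (add (!B && (D && B))):
        (!B && (D && B)): α-rule — add !B, (D && B).
        × closes — contains both B and !B.
      branch 2.2 (add (!D && C)):
        (!D && C): α-rule — add !D, C.
        (C == !D): β-rule — branch into C, !D  //  !C, !!D.
          branch 2.2.1 (add C, !D):
            ○ open, literals {B=T, C=T, D=F}.
          branch 2.2.2 (add !C, !!D):
            × closes — contains both C and !C.
2 branches closed, 5 open.
Each open branch fixes some atoms; the unmentioned ones are free. Counting distinct full assignments: branch {A=T, C=T} (B, D) contributes 4 new; branch {A=F} (B, C, D) contributes 8 new; branch {A=F, C=F} (B, D) contributes 0 new; branch {C=T} (A, B, D) contributes 0 new; branch {B=T, C=T, D=F} (A) contributes 0 new. Total: 12.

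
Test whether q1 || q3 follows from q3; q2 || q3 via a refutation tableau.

Yes

Initial set: {q3; (q2 || q3); !(q1 || q3)}.
!(q1 || q3): α-rule — add !q1, !q3.
× closes — contains both q3 and !q3.
All 1 branch closes.
Every branch closed, so the premises entail the conclusion.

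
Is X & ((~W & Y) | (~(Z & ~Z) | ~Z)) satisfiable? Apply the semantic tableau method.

Satisfiable

Initial set: {(X & ((~W & Y) | (~(Z & ~Z) | ~Z)))}.
(X & ((~W & Y) | (~(Z & ~Z) | ~Z))): α-rule — add X, ((~W & Y) | (~(Z & ~Z) | ~Z)).
((~W & Y) | (~(Z & ~Z) | ~Z)): β-rule — branch into (~W & Y)  //  (~(Z & ~Z) | ~Z).
  branch 1 (add (~W & Y)):
    (~W & Y): α-rule — add ~W, Y.
    ○ open, literals {W=false, X=true, Y=true}.
  branch 2 (add (~(Z & ~Z) | ~Z)):
    (~(Z & ~Z) | ~Z): β-rule — branch into ~(Z & ~Z)  //  ~Z.
      branch 2.1 (add ~(Z & ~Z)):
        ~(Z & ~Z): β-rule — branch into ~Z  //  ~~Z.
          branch 2.1.1 (add ~Z):
            ○ open, literals {X=true, Z=false}.
          branch 2.1.2 (add ~~Z):
            ○ open, literals {X=true, Z=true}.
      branch 2.2 (add ~Z):
        ○ open, literals {X=true, Z=false}.
0 branches closed, 4 open.
An open branch gives a satisfying assignment: W=false, X=true, Y=true.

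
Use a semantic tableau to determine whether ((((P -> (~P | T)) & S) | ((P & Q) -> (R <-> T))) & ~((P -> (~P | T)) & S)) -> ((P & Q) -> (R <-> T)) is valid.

Assume the negation and expand:
Initial set: {F (((((P -> (~P | T)) & S) | ((P & Q) -> (R <-> T))) & ~((P -> (~P | T)) & S)) -> ((P & Q) -> (R <-> T)))}.
F (((((P -> (~P | T)) & S) | ((P & Q) -> (R <-> T))) & ~((P -> (~P | T)) & S)) -> ((P & Q) -> (R <-> T))): α-rule — add T ((((P -> (~P | T)) & S) | ((P & Q) -> (R <-> T))) & ~((P -> (~P | T)) & S)), F ((P & Q) -> (R <-> T)).
T ((((P -> (~P | T)) & S) | ((P & Q) -> (R <-> T))) & ~((P -> (~P | T)) & S)): α-rule — add T (((P -> (~P | T)) & S) | ((P & Q) -> (R <-> T))), T ~((P -> (~P | T)) & S).
F ((P & Q) -> (R <-> T)): α-rule — add T (P & Q), F (R <-> T).
T (P & Q): α-rule — add T P, T Q.
T (((P -> (~P | T)) & S) | ((P & Q) -> (R <-> T))): β-rule — branch into T ((P -> (~P | T)) & S)  //  T ((P & Q) -> (R <-> T)).
  branch 1 (add T ((P -> (~P | T)) & S)):
    T ((P -> (~P | T)) & S): α-rule — add T (P -> (~P | T)), T S.
    T ~((P -> (~P | T)) & S): β-rule — branch into F (P -> (~P | T))  //  F S.
      branch 1.1 (add F (P -> (~P | T))):
        F (P -> (~P | T)): α-rule — add T P, F (~P | T).
        F (~P | T): α-rule — add F ~P, F T.
        F (R <-> T): β-rule — branch into T R, F T  //  F R, T T.
          branch 1.1.1 (add T R, F T):
            T (P -> (~P | T)): β-rule — branch into F P  //  T (~P | T).
              branch 1.1.1.1 (add F P):
                × closes — contains both P and ~P.
              branch 1.1.1.2 (add T (~P | T)):
                T (~P | T): β-rule — branch into T ~P  //  T T.
                  branch 1.1.1.2.1 (add T ~P):
                    × closes — contains both P and ~P.
                  branch 1.1.1.2.2 (add T T):
                    × closes — contains both T and ~T.
          branch 1.1.2 (add F R, T T):
            × closes — contains both T and ~T.
      branch 1.2 (add F S):
        × closes — contains both S and ~S.
  branch 2 (add T ((P & Q) -> (R <-> T))):
    T ~((P -> (~P | T)) & S): β-rule — branch into F (P -> (~P | T))  //  F S.
      branch 2.1 (add F (P -> (~P | T))):
        F (P -> (~P | T)): α-rule — add T P, F (~P | T).
        F (~P | T): α-rule — add F ~P, F T.
        F (R <-> T): β-rule — branch into T R, F T  //  F R, T T.
          branch 2.1.1 (add T R, F T):
            T ((P & Q) -> (R <-> T)): β-rule — branch into F (P & Q)  //  T (R <-> T).
              branch 2.1.1.1 (add F (P & Q)):
                F (P & Q): β-rule — branch into F P  //  F Q.
                  branch 2.1.1.1.1 (add F P):
                    × closes — contains both P and ~P.
                  branch 2.1.1.1.2 (add F Q):
                    × closes — contains both Q and ~Q.
              branch 2.1.1.2 (add T (R <-> T)):
                T (R <-> T): β-rule — branch into T R, T T  //  F R, F T.
                  branch 2.1.1.2.1 (add T R, T T):
                    × closes — contains both T and ~T.
                  branch 2.1.1.2.2 (add F R, F T):
                    × closes — contains both R and ~R.
          branch 2.1.2 (add F R, T T):
            × closes — contains both T and ~T.
      branch 2.2 (add F S):
        F (R <-> T): β-rule — branch into T R, F T  //  F R, T T.
          branch 2.2.1 (add T R, F T):
            T ((P & Q) -> (R <-> T)): β-rule — branch into F (P & Q)  //  T (R <-> T).
              branch 2.2.1.1 (add F (P & Q)):
                F (P & Q): β-rule — branch into F P  //  F Q.
                  branch 2.2.1.1.1 (add F P):
                    × closes — contains both P and ~P.
                  branch 2.2.1.1.2 (add F Q):
                    × closes — contains both Q and ~Q.
              branch 2.2.1.2 (add T (R <-> T)):
                T (R <-> T): β-rule — branch into T R, T T  //  F R, F T.
                  branch 2.2.1.2.1 (add T R, T T):
                    × closes — contains both T and ~T.
                  branch 2.2.1.2.2 (add F R, F T):
                    × closes — contains both R and ~R.
          branch 2.2.2 (add F R, T T):
            T ((P & Q) -> (R <-> T)): β-rule — branch into F (P & Q)  //  T (R <-> T).
              branch 2.2.2.1 (add F (P & Q)):
                F (P & Q): β-rule — branch into F P  //  F Q.
                  branch 2.2.2.1.1 (add F P):
                    × closes — contains both P and ~P.
                  branch 2.2.2.1.2 (add F Q):
                    × closes — contains both Q and ~Q.
              branch 2.2.2.2 (add T (R <-> T)):
                T (R <-> T): β-rule — branch into T R, T T  //  F R, F T.
                  branch 2.2.2.2.1 (add T R, T T):
                    × closes — contains both R and ~R.
                  branch 2.2.2.2.2 (add F R, F T):
                    × closes — contains both T and ~T.
All 18 branches close.
Every branch closed, so the negation is unsatisfiable and the formula is valid.

Valid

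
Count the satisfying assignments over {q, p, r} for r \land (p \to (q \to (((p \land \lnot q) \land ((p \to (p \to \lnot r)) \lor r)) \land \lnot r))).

3

Initial set: {(r \land (p \to (q \to (((p \land \lnot q) \land ((p \to (p \to \lnot r)) \lor r)) \land \lnot r))))}.
(r \land (p \to (q \to (((p \land \lnot q) \land ((p \to (p \to \lnot r)) \lor r)) \land \lnot r)))): α-rule — add r, (p \to (q \to (((p \land \lnot q) \land ((p \to (p \to \lnot r)) \lor r)) \land \lnot r))).
(p \to (q \to (((p \land \lnot q) \land ((p \to (p \to \lnot r)) \lor r)) \land \lnot r))): β-rule — branch into \lnot p  //  (q \to (((p \land \lnot q) \land ((p \to (p \to \lnot r)) \lor r)) \land \lnot r)).
  branch 1 (add \lnot p):
    ○ open, literals {p=false, r=true}.
  branch 2 (add (q \to (((p \land \lnot q) \land ((p \to (p \to \lnot r)) \lor r)) \land \lnot r))):
    (q \to (((p \land \lnot q) \land ((p \to (p \to \lnot r)) \lor r)) \land \lnot r)): β-rule — branch into \lnot q  //  (((p \land \lnot q) \land ((p \to (p \to \lnot r)) \lor r)) \land \lnot r).
      branch 2.1 (add \lnot q):
        ○ open, literals {q=false, r=true}.
      branch 2.2 (add (((p \land \lnot q) \land ((p \to (p \to \lnot r)) \lor r)) \land \lnot r)):
        (((p \land \lnot q) \land ((p \to (p \to \lnot r)) \lor r)) \land \lnot r): α-rule — add ((p \land \lnot q) \land ((p \to (p \to \lnot r)) \lor r)), \lnot r.
        × closes — contains both r and \lnot r.
1 branch closed, 2 open.
Each open branch fixes some atoms; the unmentioned ones are free. Counting distinct full assignments: branch {p=false, r=true} (q) contributes 2 new; branch {q=false, r=true} (p) contributes 1 new. Total: 3.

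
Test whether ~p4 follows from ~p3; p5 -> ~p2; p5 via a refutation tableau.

No

Initial set: {T ~p3; T (p5 -> ~p2); T p5; F ~p4}.
T (p5 -> ~p2): β-rule — branch into F p5  //  T ~p2.
  branch 1 (add F p5):
    × closes — contains both p5 and ~p5.
  branch 2 (add T ~p2):
    ○ open, literals {p2=false, p3=false, p4=true, p5=true}.
1 branch closed, 1 open.
An open branch gives a countermodel: p2=false, p3=false, p4=true, p5=true (unmentioned atoms arbitrary); the premises hold there but the conclusion fails.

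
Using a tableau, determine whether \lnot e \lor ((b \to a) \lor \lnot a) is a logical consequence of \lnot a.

Initial set: {\lnot a; \lnot (\lnot e \lor ((b \to a) \lor \lnot a))}.
\lnot (\lnot e \lor ((b \to a) \lor \lnot a)): α-rule — add \lnot \lnot e, \lnot ((b \to a) \lor \lnot a).
\lnot ((b \to a) \lor \lnot a): α-rule — add \lnot (b \to a), \lnot \lnot a.
× closes — contains both a and \lnot a.
All 1 branch closes.
Every branch closed, so the premises entail the conclusion.

Yes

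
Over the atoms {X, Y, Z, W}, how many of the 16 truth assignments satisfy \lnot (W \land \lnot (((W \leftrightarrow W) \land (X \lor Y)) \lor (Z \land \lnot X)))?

15

Initial set: {\lnot (W \land \lnot (((W \leftrightarrow W) \land (X \lor Y)) \lor (Z \land \lnot X)))}.
\lnot (W \land \lnot (((W \leftrightarrow W) \land (X \lor Y)) \lor (Z \land \lnot X))): β-rule — branch into \lnot W  //  \lnot \lnot (((W \leftrightarrow W) \land (X \lor Y)) \lor (Z \land \lnot X)).
  branch 1 (add \lnot W):
    ○ open, literals {W=0}.
  branch 2 (add \lnot \lnot (((W \leftrightarrow W) \land (X \lor Y)) \lor (Z \land \lnot X))):
    \lnot \lnot (((W \leftrightarrow W) \land (X \lor Y)) \lor (Z \land \lnot X)): β-rule — branch into ((W \leftrightarrow W) \land (X \lor Y))  //  (Z \land \lnot X).
      branch 2.1 (add ((W \leftrightarrow W) \land (X \lor Y))):
        ((W \leftrightarrow W) \land (X \lor Y)): α-rule — add (W \leftrightarrow W), (X \lor Y).
        (W \leftrightarrow W): β-rule — branch into W, W  //  \lnot W, \lnot W.
          branch 2.1.1 (add W, W):
            (X \lor Y): β-rule — branch into X  //  Y.
              branch 2.1.1.1 (add X):
                ○ open, literals {W=1, X=1}.
              branch 2.1.1.2 (add Y):
                ○ open, literals {W=1, Y=1}.
          branch 2.1.2 (add \lnot W, \lnot W):
            (X \lor Y): β-rule — branch into X  //  Y.
              branch 2.1.2.1 (add X):
                ○ open, literals {W=0, X=1}.
              branch 2.1.2.2 (add Y):
                ○ open, literals {W=0, Y=1}.
      branch 2.2 (add (Z \land \lnot X)):
        (Z \land \lnot X): α-rule — add Z, \lnot X.
        ○ open, literals {X=0, Z=1}.
0 branches closed, 6 open.
Each open branch fixes some atoms; the unmentioned ones are free. Counting distinct full assignments: branch {W=0} (X, Y, Z) contributes 8 new; branch {W=1, X=1} (Y, Z) contributes 4 new; branch {W=1, Y=1} (X, Z) contributes 2 new; branch {W=0, X=1} (Y, Z) contributes 0 new; branch {W=0, Y=1} (X, Z) contributes 0 new; branch {X=0, Z=1} (Y, W) contributes 1 new. Total: 15.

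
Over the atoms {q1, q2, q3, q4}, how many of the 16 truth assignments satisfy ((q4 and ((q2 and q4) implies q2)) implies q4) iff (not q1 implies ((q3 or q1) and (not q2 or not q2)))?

Initial set: {(((q4 and ((q2 and q4) implies q2)) implies q4) iff (not q1 implies ((q3 or q1) and (not q2 or not q2))))}.
(((q4 and ((q2 and q4) implies q2)) implies q4) iff (not q1 implies ((q3 or q1) and (not q2 or not q2)))): β-rule — branch into ((q4 and ((q2 and q4) implies q2)) implies q4), (not q1 implies ((q3 or q1) and (not q2 or not q2)))  //  not ((q4 and ((q2 and q4) implies q2)) implies q4), not (not q1 implies ((q3 or q1) and (not q2 or not q2))).
  branch 1 (add ((q4 and ((q2 and q4) implies q2)) implies q4), (not q1 implies ((q3 or q1) and (not q2 or not q2)))):
    ((q4 and ((q2 and q4) implies q2)) implies q4): β-rule — branch into not (q4 and ((q2 and q4) implies q2))  //  q4.
      branch 1.1 (add not (q4 and ((q2 and q4) implies q2))):
        (not q1 implies ((q3 or q1) and (not q2 or not q2))): β-rule — branch into not not q1  //  ((q3 or q1) and (not q2 or not q2)).
          branch 1.1.1 (add not not q1):
            not (q4 and ((q2 and q4) implies q2)): β-rule — branch into not q4  //  not ((q2 and q4) implies q2).
              branch 1.1.1.1 (add not q4):
                ○ open, literals {q1=1, q4=0}.
              branch 1.1.1.2 (add not ((q2 and q4) implies q2)):
                not ((q2 and q4) implies q2): α-rule — add (q2 and q4), not q2.
                (q2 and q4): α-rule — add q2, q4.
                × closes — contains both q2 and not q2.
          branch 1.1.2 (add ((q3 or q1) and (not q2 or not q2))):
            ((q3 or q1) and (not q2 or not q2)): α-rule — add (q3 or q1), (not q2 or not q2).
            not (q4 and ((q2 and q4) implies q2)): β-rule — branch into not q4  //  not ((q2 and q4) implies q2).
              branch 1.1.2.1 (add not q4):
                (q3 or q1): β-rule — branch into q3  //  q1.
                  branch 1.1.2.1.1 (add q3):
                    (not q2 or not q2): β-rule — branch into not q2  //  not q2.
                      branch 1.1.2.1.1.1 (add not q2):
                        ○ open, literals {q2=0, q3=1, q4=0}.
                      branch 1.1.2.1.1.2 (add not q2):
                        ○ open, literals {q2=0, q3=1, q4=0}.
                  branch 1.1.2.1.2 (add q1):
                    (not q2 or not q2): β-rule — branch into not q2  //  not q2.
                      branch 1.1.2.1.2.1 (add not q2):
                        ○ open, literals {q1=1, q2=0, q4=0}.
                      branch 1.1.2.1.2.2 (add not q2):
                        ○ open, literals {q1=1, q2=0, q4=0}.
              branch 1.1.2.2 (add not ((q2 and q4) implies q2)):
                not ((q2 and q4) implies q2): α-rule — add (q2 and q4), not q2.
                (q2 and q4): α-rule — add q2, q4.
                × closes — contains both q2 and not q2.
      branch 1.2 (add q4):
        (not q1 implies ((q3 or q1) and (not q2 or not q2))): β-rule — branch into not not q1  //  ((q3 or q1) and (not q2 or not q2)).
          branch 1.2.1 (add not not q1):
            ○ open, literals {q1=1, q4=1}.
          branch 1.2.2 (add ((q3 or q1) and (not q2 or not q2))):
            ((q3 or q1) and (not q2 or not q2)): α-rule — add (q3 or q1), (not q2 or not q2).
            (q3 or q1): β-rule — branch into q3  //  q1.
              branch 1.2.2.1 (add q3):
                (not q2 or not q2): β-rule — branch into not q2  //  not q2.
                  branch 1.2.2.1.1 (add not q2):
                    ○ open, literals {q2=0, q3=1, q4=1}.
                  branch 1.2.2.1.2 (add not q2):
                    ○ open, literals {q2=0, q3=1, q4=1}.
              branch 1.2.2.2 (add q1):
                (not q2 or not q2): β-rule — branch into not q2  //  not q2.
                  branch 1.2.2.2.1 (add not q2):
                    ○ open, literals {q1=1, q2=0, q4=1}.
                  branch 1.2.2.2.2 (add not q2):
                    ○ open, literals {q1=1, q2=0, q4=1}.
  branch 2 (add not ((q4 and ((q2 and q4) implies q2)) implies q4), not (not q1 implies ((q3 or q1) and (not q2 or not q2)))):
    not ((q4 and ((q2 and q4) implies q2)) implies q4): α-rule — add (q4 and ((q2 and q4) implies q2)), not q4.
    not (not q1 implies ((q3 or q1) and (not q2 or not q2))): α-rule — add not q1, not ((q3 or q1) and (not q2 or not q2)).
    (q4 and ((q2 and q4) implies q2)): α-rule — add q4, ((q2 and q4) implies q2).
    × closes — contains both q4 and not q4.
3 branches closed, 10 open.
Each open branch fixes some atoms; the unmentioned ones are free. Counting distinct full assignments: branch {q1=1, q4=0} (q2, q3) contributes 4 new; branch {q2=0, q3=1, q4=0} (q1) contributes 1 new; branch {q2=0, q3=1, q4=0} (q1) contributes 0 new; branch {q1=1, q2=0, q4=0} (q3) contributes 0 new; branch {q1=1, q2=0, q4=0} (q3) contributes 0 new; branch {q1=1, q4=1} (q2, q3) contributes 4 new; branch {q2=0, q3=1, q4=1} (q1) contributes 1 new; branch {q2=0, q3=1, q4=1} (q1) contributes 0 new; branch {q1=1, q2=0, q4=1} (q3) contributes 0 new; branch {q1=1, q2=0, q4=1} (q3) contributes 0 new. Total: 10.

10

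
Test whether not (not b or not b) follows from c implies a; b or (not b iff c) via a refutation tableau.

No

Initial set: {T (c implies a); T (b or (not b iff c)); F not (not b or not b)}.
T (c implies a): β-rule — branch into F c  //  T a.
  branch 1 (add F c):
    T (b or (not b iff c)): β-rule — branch into T b  //  T (not b iff c).
      branch 1.1 (add T b):
        F not (not b or not b): β-rule — branch into T not b  //  T not b.
          branch 1.1.1 (add T not b):
            × closes — contains both b and not b.
          branch 1.1.2 (add T not b):
            × closes — contains both b and not b.
      branch 1.2 (add T (not b iff c)):
        F not (not b or not b): β-rule — branch into T not b  //  T not b.
          branch 1.2.1 (add T not b):
            T (not b iff c): β-rule — branch into T not b, T c  //  F not b, F c.
              branch 1.2.1.1 (add T not b, T c):
                × closes — contains both c and not c.
              branch 1.2.1.2 (add F not b, F c):
                × closes — contains both b and not b.
          branch 1.2.2 (add T not b):
            T (not b iff c): β-rule — branch into T not b, T c  //  F not b, F c.
              branch 1.2.2.1 (add T not b, T c):
                × closes — contains both c and not c.
              branch 1.2.2.2 (add F not b, F c):
                × closes — contains both b and not b.
  branch 2 (add T a):
    T (b or (not b iff c)): β-rule — branch into T b  //  T (not b iff c).
      branch 2.1 (add T b):
        F not (not b or not b): β-rule — branch into T not b  //  T not b.
          branch 2.1.1 (add T not b):
            × closes — contains both b and not b.
          branch 2.1.2 (add T not b):
            × closes — contains both b and not b.
      branch 2.2 (add T (not b iff c)):
        F not (not b or not b): β-rule — branch into T not b  //  T not b.
          branch 2.2.1 (add T not b):
            T (not b iff c): β-rule — branch into T not b, T c  //  F not b, F c.
              branch 2.2.1.1 (add T not b, T c):
                ○ open, literals {a=T, b=F, c=T}.
              branch 2.2.1.2 (add F not b, F c):
                × closes — contains both b and not b.
          branch 2.2.2 (add T not b):
            T (not b iff c): β-rule — branch into T not b, T c  //  F not b, F c.
              branch 2.2.2.1 (add T not b, T c):
                ○ open, literals {a=T, b=F, c=T}.
              branch 2.2.2.2 (add F not b, F c):
                × closes — contains both b and not b.
10 branches closed, 2 open.
An open branch gives a countermodel: a=T, b=F, c=T (unmentioned atoms arbitrary); the premises hold there but the conclusion fails.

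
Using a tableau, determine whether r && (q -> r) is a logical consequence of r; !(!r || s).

Initial set: {r; !(!r || s); !(r && (q -> r))}.
!(!r || s): α-rule — add !!r, !s.
!(r && (q -> r)): β-rule — branch into !r  //  !(q -> r).
  branch 1 (add !r):
    × closes — contains both r and !r.
  branch 2 (add !(q -> r)):
    !(q -> r): α-rule — add q, !r.
    × closes — contains both r and !r.
All 2 branches close.
Every branch closed, so the premises entail the conclusion.

Yes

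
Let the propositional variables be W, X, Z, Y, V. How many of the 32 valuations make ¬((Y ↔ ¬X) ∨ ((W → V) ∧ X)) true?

Initial set: {¬((Y ↔ ¬X) ∨ ((W → V) ∧ X))}.
¬((Y ↔ ¬X) ∨ ((W → V) ∧ X)): α-rule — add ¬(Y ↔ ¬X), ¬((W → V) ∧ X).
¬(Y ↔ ¬X): β-rule — branch into Y, ¬¬X  //  ¬Y, ¬X.
  branch 1 (add Y, ¬¬X):
    ¬((W → V) ∧ X): β-rule — branch into ¬(W → V)  //  ¬X.
      branch 1.1 (add ¬(W → V)):
        ¬(W → V): α-rule — add W, ¬V.
        ○ open, literals {V=F, W=T, X=T, Y=T}.
      branch 1.2 (add ¬X):
        × closes — contains both X and ¬X.
  branch 2 (add ¬Y, ¬X):
    ¬((W → V) ∧ X): β-rule — branch into ¬(W → V)  //  ¬X.
      branch 2.1 (add ¬(W → V)):
        ¬(W → V): α-rule — add W, ¬V.
        ○ open, literals {V=F, W=T, X=F, Y=F}.
      branch 2.2 (add ¬X):
        ○ open, literals {X=F, Y=F}.
1 branch closed, 3 open.
Each open branch fixes some atoms; the unmentioned ones are free. Counting distinct full assignments: branch {V=F, W=T, X=T, Y=T} (Z) contributes 2 new; branch {V=F, W=T, X=F, Y=F} (Z) contributes 2 new; branch {X=F, Y=F} (W, Z, V) contributes 6 new. Total: 10.

10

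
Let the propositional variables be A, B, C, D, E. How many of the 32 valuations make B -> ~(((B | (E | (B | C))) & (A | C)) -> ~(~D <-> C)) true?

Initial set: {(B -> ~(((B | (E | (B | C))) & (A | C)) -> ~(~D <-> C)))}.
(B -> ~(((B | (E | (B | C))) & (A | C)) -> ~(~D <-> C))): β-rule — branch into ~B  //  ~(((B | (E | (B | C))) & (A | C)) -> ~(~D <-> C)).
  branch 1 (add ~B):
    ○ open, literals {B=F}.
  branch 2 (add ~(((B | (E | (B | C))) & (A | C)) -> ~(~D <-> C))):
    ~(((B | (E | (B | C))) & (A | C)) -> ~(~D <-> C)): α-rule — add ((B | (E | (B | C))) & (A | C)), ~~(~D <-> C).
    ((B | (E | (B | C))) & (A | C)): α-rule — add (B | (E | (B | C))), (A | C).
    ~~(~D <-> C): β-rule — branch into ~D, C  //  ~~D, ~C.
      branch 2.1 (add ~D, C):
        (B | (E | (B | C))): β-rule — branch into B  //  (E | (B | C)).
          branch 2.1.1 (add B):
            (A | C): β-rule — branch into A  //  C.
              branch 2.1.1.1 (add A):
                ○ open, literals {A=T, B=T, C=T, D=F}.
              branch 2.1.1.2 (add C):
                ○ open, literals {B=T, C=T, D=F}.
          branch 2.1.2 (add (E | (B | C))):
            (A | C): β-rule — branch into A  //  C.
              branch 2.1.2.1 (add A):
                (E | (B | C)): β-rule — branch into E  //  (B | C).
                  branch 2.1.2.1.1 (add E):
                    ○ open, literals {A=T, C=T, D=F, E=T}.
                  branch 2.1.2.1.2 (add (B | C)):
                    (B | C): β-rule — branch into B  //  C.
                      branch 2.1.2.1.2.1 (add B):
                        ○ open, literals {A=T, B=T, C=T, D=F}.
                      branch 2.1.2.1.2.2 (add C):
                        ○ open, literals {A=T, C=T, D=F}.
              branch 2.1.2.2 (add C):
                (E | (B | C)): β-rule — branch into E  //  (B | C).
                  branch 2.1.2.2.1 (add E):
                    ○ open, literals {C=T, D=F, E=T}.
                  branch 2.1.2.2.2 (add (B | C)):
                    (B | C): β-rule — branch into B  //  C.
                      branch 2.1.2.2.2.1 (add B):
                        ○ open, literals {B=T, C=T, D=F}.
                      branch 2.1.2.2.2.2 (add C):
                        ○ open, literals {C=T, D=F}.
      branch 2.2 (add ~~D, ~C):
        (B | (E | (B | C))): β-rule — branch into B  //  (E | (B | C)).
          branch 2.2.1 (add B):
            (A | C): β-rule — branch into A  //  C.
              branch 2.2.1.1 (add A):
                ○ open, literals {A=T, B=T, C=F, D=T}.
              branch 2.2.1.2 (add C):
                × closes — contains both C and ~C.
          branch 2.2.2 (add (E | (B | C))):
            (A | C): β-rule — branch into A  //  C.
              branch 2.2.2.1 (add A):
                (E | (B | C)): β-rule — branch into E  //  (B | C).
                  branch 2.2.2.1.1 (add E):
                    ○ open, literals {A=T, C=F, D=T, E=T}.
                  branch 2.2.2.1.2 (add (B | C)):
                    (B | C): β-rule — branch into B  //  C.
                      branch 2.2.2.1.2.1 (add B):
                        ○ open, literals {A=T, B=T, C=F, D=T}.
                      branch 2.2.2.1.2.2 (add C):
                        × closes — contains both C and ~C.
              branch 2.2.2.2 (add C):
                × closes — contains both C and ~C.
3 branches closed, 12 open.
Each open branch fixes some atoms; the unmentioned ones are free. Counting distinct full assignments: branch {B=F} (A, C, D, E) contributes 16 new; branch {A=T, B=T, C=T, D=F} (E) contributes 2 new; branch {B=T, C=T, D=F} (A, E) contributes 2 new; branch {A=T, C=T, D=F, E=T} (B) contributes 0 new; branch {A=T, B=T, C=T, D=F} (E) contributes 0 new; branch {A=T, C=T, D=F} (B, E) contributes 0 new; branch {C=T, D=F, E=T} (A, B) contributes 0 new; branch {B=T, C=T, D=F} (A, E) contributes 0 new; branch {C=T, D=F} (A, B, E) contributes 0 new; branch {A=T, B=T, C=F, D=T} (E) contributes 2 new; branch {A=T, C=F, D=T, E=T} (B) contributes 0 new; branch {A=T, B=T, C=F, D=T} (E) contributes 0 new. Total: 22.

22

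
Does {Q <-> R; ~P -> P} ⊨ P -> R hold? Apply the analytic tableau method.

Initial set: {(Q <-> R); (~P -> P); ~(P -> R)}.
~(P -> R): α-rule — add P, ~R.
(Q <-> R): β-rule — branch into Q, R  //  ~Q, ~R.
  branch 1 (add Q, R):
    × closes — contains both R and ~R.
  branch 2 (add ~Q, ~R):
    (~P -> P): β-rule — branch into ~~P  //  P.
      branch 2.1 (add ~~P):
        ○ open, literals {P=true, Q=false, R=false}.
      branch 2.2 (add P):
        ○ open, literals {P=true, Q=false, R=false}.
1 branch closed, 2 open.
An open branch gives a countermodel: P=true, Q=false, R=false (unmentioned atoms arbitrary); the premises hold there but the conclusion fails.

No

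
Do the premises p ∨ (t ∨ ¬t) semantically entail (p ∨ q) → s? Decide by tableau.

No

Initial set: {T (p ∨ (t ∨ ¬t)); F ((p ∨ q) → s)}.
F ((p ∨ q) → s): α-rule — add T (p ∨ q), F s.
T (p ∨ (t ∨ ¬t)): β-rule — branch into T p  //  T (t ∨ ¬t).
  branch 1 (add T p):
    T (p ∨ q): β-rule — branch into T p  //  T q.
      branch 1.1 (add T p):
        ○ open, literals {p=T, s=F}.
      branch 1.2 (add T q):
        ○ open, literals {p=T, q=T, s=F}.
  branch 2 (add T (t ∨ ¬t)):
    T (p ∨ q): β-rule — branch into T p  //  T q.
      branch 2.1 (add T p):
        T (t ∨ ¬t): β-rule — branch into T t  //  T ¬t.
          branch 2.1.1 (add T t):
            ○ open, literals {p=T, s=F, t=T}.
          branch 2.1.2 (add T ¬t):
            ○ open, literals {p=T, s=F, t=F}.
      branch 2.2 (add T q):
        T (t ∨ ¬t): β-rule — branch into T t  //  T ¬t.
          branch 2.2.1 (add T t):
            ○ open, literals {q=T, s=F, t=T}.
          branch 2.2.2 (add T ¬t):
            ○ open, literals {q=T, s=F, t=F}.
0 branches closed, 6 open.
An open branch gives a countermodel: p=T, s=F (unmentioned atoms arbitrary); the premises hold there but the conclusion fails.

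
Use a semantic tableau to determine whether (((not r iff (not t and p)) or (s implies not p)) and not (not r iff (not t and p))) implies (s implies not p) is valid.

Valid

Assume the negation and expand:
Initial set: {not ((((not r iff (not t and p)) or (s implies not p)) and not (not r iff (not t and p))) implies (s implies not p))}.
not ((((not r iff (not t and p)) or (s implies not p)) and not (not r iff (not t and p))) implies (s implies not p)): α-rule — add (((not r iff (not t and p)) or (s implies not p)) and not (not r iff (not t and p))), not (s implies not p).
(((not r iff (not t and p)) or (s implies not p)) and not (not r iff (not t and p))): α-rule — add ((not r iff (not t and p)) or (s implies not p)), not (not r iff (not t and p)).
not (s implies not p): α-rule — add s, not not p.
((not r iff (not t and p)) or (s implies not p)): β-rule — branch into (not r iff (not t and p))  //  (s implies not p).
  branch 1 (add (not r iff (not t and p))):
    not (not r iff (not t and p)): β-rule — branch into not r, not (not t and p)  //  not not r, (not t and p).
      branch 1.1 (add not r, not (not t and p)):
        (not r iff (not t and p)): β-rule — branch into not r, (not t and p)  //  not not r, not (not t and p).
          branch 1.1.1 (add not r, (not t and p)):
            (not t and p): α-rule — add not t, p.
            not (not t and p): β-rule — branch into not not t  //  not p.
              branch 1.1.1.1 (add not not t):
                × closes — contains both t and not t.
              branch 1.1.1.2 (add not p):
                × closes — contains both p and not p.
          branch 1.1.2 (add not not r, not (not t and p)):
            × closes — contains both r and not r.
      branch 1.2 (add not not r, (not t and p)):
        (not t and p): α-rule — add not t, p.
        (not r iff (not t and p)): β-rule — branch into not r, (not t and p)  //  not not r, not (not t and p).
          branch 1.2.1 (add not r, (not t and p)):
            × closes — contains both r and not r.
          branch 1.2.2 (add not not r, not (not t and p)):
            not (not t and p): β-rule — branch into not not t  //  not p.
              branch 1.2.2.1 (add not not t):
                × closes — contains both t and not t.
              branch 1.2.2.2 (add not p):
                × closes — contains both p and not p.
  branch 2 (add (s implies not p)):
    not (not r iff (not t and p)): β-rule — branch into not r, not (not t and p)  //  not not r, (not t and p).
      branch 2.1 (add not r, not (not t and p)):
        (s implies not p): β-rule — branch into not s  //  not p.
          branch 2.1.1 (add not s):
            × closes — contains both s and not s.
          branch 2.1.2 (add not p):
            × closes — contains both p and not p.
      branch 2.2 (add not not r, (not t and p)):
        (not t and p): α-rule — add not t, p.
        (s implies not p): β-rule — branch into not s  //  not p.
          branch 2.2.1 (add not s):
            × closes — contains both s and not s.
          branch 2.2.2 (add not p):
            × closes — contains both p and not p.
All 10 branches close.
Every branch closed, so the negation is unsatisfiable and the formula is valid.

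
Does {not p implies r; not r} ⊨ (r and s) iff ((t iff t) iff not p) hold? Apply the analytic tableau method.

Initial set: {(not p implies r); not r; not ((r and s) iff ((t iff t) iff not p))}.
(not p implies r): β-rule — branch into not not p  //  r.
  branch 1 (add not not p):
    not ((r and s) iff ((t iff t) iff not p)): β-rule — branch into (r and s), not ((t iff t) iff not p)  //  not (r and s), ((t iff t) iff not p).
      branch 1.1 (add (r and s), not ((t iff t) iff not p)):
        (r and s): α-rule — add r, s.
        × closes — contains both r and not r.
      branch 1.2 (add not (r and s), ((t iff t) iff not p)):
        not (r and s): β-rule — branch into not r  //  not s.
          branch 1.2.1 (add not r):
            ((t iff t) iff not p): β-rule — branch into (t iff t), not p  //  not (t iff t), not not p.
              branch 1.2.1.1 (add (t iff t), not p):
                × closes — contains both p and not p.
              branch 1.2.1.2 (add not (t iff t), not not p):
                not (t iff t): β-rule — branch into t, not t  //  not t, t.
                  branch 1.2.1.2.1 (add t, not t):
                    × closes — contains both t and not t.
                  branch 1.2.1.2.2 (add not t, t):
                    × closes — contains both t and not t.
          branch 1.2.2 (add not s):
            ((t iff t) iff not p): β-rule — branch into (t iff t), not p  //  not (t iff t), not not p.
              branch 1.2.2.1 (add (t iff t), not p):
                × closes — contains both p and not p.
              branch 1.2.2.2 (add not (t iff t), not not p):
                not (t iff t): β-rule — branch into t, not t  //  not t, t.
                  branch 1.2.2.2.1 (add t, not t):
                    × closes — contains both t and not t.
                  branch 1.2.2.2.2 (add not t, t):
                    × closes — contains both t and not t.
  branch 2 (add r):
    × closes — contains both r and not r.
All 8 branches close.
Every branch closed, so the premises entail the conclusion.

Yes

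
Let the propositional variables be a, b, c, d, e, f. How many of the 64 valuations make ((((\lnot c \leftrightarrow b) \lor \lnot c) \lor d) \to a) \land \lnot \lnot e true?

18

Initial set: {(((((\lnot c \leftrightarrow b) \lor \lnot c) \lor d) \to a) \land \lnot \lnot e)}.
(((((\lnot c \leftrightarrow b) \lor \lnot c) \lor d) \to a) \land \lnot \lnot e): α-rule — add ((((\lnot c \leftrightarrow b) \lor \lnot c) \lor d) \to a), \lnot \lnot e.
\lnot \lnot e: drop double negation, giving e.
((((\lnot c \leftrightarrow b) \lor \lnot c) \lor d) \to a): β-rule — branch into \lnot (((\lnot c \leftrightarrow b) \lor \lnot c) \lor d)  //  a.
  branch 1 (add \lnot (((\lnot c \leftrightarrow b) \lor \lnot c) \lor d)):
    \lnot (((\lnot c \leftrightarrow b) \lor \lnot c) \lor d): α-rule — add \lnot ((\lnot c \leftrightarrow b) \lor \lnot c), \lnot d.
    \lnot ((\lnot c \leftrightarrow b) \lor \lnot c): α-rule — add \lnot (\lnot c \leftrightarrow b), \lnot \lnot c.
    \lnot (\lnot c \leftrightarrow b): β-rule — branch into \lnot c, \lnot b  //  \lnot \lnot c, b.
      branch 1.1 (add \lnot c, \lnot b):
        × closes — contains both c and \lnot c.
      branch 1.2 (add \lnot \lnot c, b):
        ○ open, literals {b=1, c=1, d=0, e=1}.
  branch 2 (add a):
    ○ open, literals {a=1, e=1}.
1 branch closed, 2 open.
Each open branch fixes some atoms; the unmentioned ones are free. Counting distinct full assignments: branch {b=1, c=1, d=0, e=1} (a, f) contributes 4 new; branch {a=1, e=1} (b, c, d, f) contributes 14 new. Total: 18.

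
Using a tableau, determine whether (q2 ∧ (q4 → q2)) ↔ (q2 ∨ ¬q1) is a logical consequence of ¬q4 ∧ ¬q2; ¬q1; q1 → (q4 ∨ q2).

No

Initial set: {(¬q4 ∧ ¬q2); ¬q1; (q1 → (q4 ∨ q2)); ¬((q2 ∧ (q4 → q2)) ↔ (q2 ∨ ¬q1))}.
(¬q4 ∧ ¬q2): α-rule — add ¬q4, ¬q2.
(q1 → (q4 ∨ q2)): β-rule — branch into ¬q1  //  (q4 ∨ q2).
  branch 1 (add ¬q1):
    ¬((q2 ∧ (q4 → q2)) ↔ (q2 ∨ ¬q1)): β-rule — branch into (q2 ∧ (q4 → q2)), ¬(q2 ∨ ¬q1)  //  ¬(q2 ∧ (q4 → q2)), (q2 ∨ ¬q1).
      branch 1.1 (add (q2 ∧ (q4 → q2)), ¬(q2 ∨ ¬q1)):
        (q2 ∧ (q4 → q2)): α-rule — add q2, (q4 → q2).
        × closes — contains both q2 and ¬q2.
      branch 1.2 (add ¬(q2 ∧ (q4 → q2)), (q2 ∨ ¬q1)):
        ¬(q2 ∧ (q4 → q2)): β-rule — branch into ¬q2  //  ¬(q4 → q2).
          branch 1.2.1 (add ¬q2):
            (q2 ∨ ¬q1): β-rule — branch into q2  //  ¬q1.
              branch 1.2.1.1 (add q2):
                × closes — contains both q2 and ¬q2.
              branch 1.2.1.2 (add ¬q1):
                ○ open, literals {q1=0, q2=0, q4=0}.
          branch 1.2.2 (add ¬(q4 → q2)):
            ¬(q4 → q2): α-rule — add q4, ¬q2.
            × closes — contains both q4 and ¬q4.
  branch 2 (add (q4 ∨ q2)):
    ¬((q2 ∧ (q4 → q2)) ↔ (q2 ∨ ¬q1)): β-rule — branch into (q2 ∧ (q4 → q2)), ¬(q2 ∨ ¬q1)  //  ¬(q2 ∧ (q4 → q2)), (q2 ∨ ¬q1).
      branch 2.1 (add (q2 ∧ (q4 → q2)), ¬(q2 ∨ ¬q1)):
        (q2 ∧ (q4 → q2)): α-rule — add q2, (q4 → q2).
        × closes — contains both q2 and ¬q2.
      branch 2.2 (add ¬(q2 ∧ (q4 → q2)), (q2 ∨ ¬q1)):
        (q4 ∨ q2): β-rule — branch into q4  //  q2.
          branch 2.2.1 (add q4):
            × closes — contains both q4 and ¬q4.
          branch 2.2.2 (add q2):
            × closes — contains both q2 and ¬q2.
6 branches closed, 1 open.
An open branch gives a countermodel: q1=0, q2=0, q4=0 (unmentioned atoms arbitrary); the premises hold there but the conclusion fails.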